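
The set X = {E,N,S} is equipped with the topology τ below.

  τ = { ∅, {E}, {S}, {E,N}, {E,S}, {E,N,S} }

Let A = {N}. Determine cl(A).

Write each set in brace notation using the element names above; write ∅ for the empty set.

{N}

X∖A={E,S}, int(X∖A)={E,S}, hence cl(A)={N}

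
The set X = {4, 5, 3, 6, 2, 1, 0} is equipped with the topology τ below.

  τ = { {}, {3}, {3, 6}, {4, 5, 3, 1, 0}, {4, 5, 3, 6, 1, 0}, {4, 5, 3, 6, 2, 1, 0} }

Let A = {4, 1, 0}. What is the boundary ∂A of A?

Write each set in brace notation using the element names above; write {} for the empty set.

open subsets of A: {}; so int(A) = {}
closure: X∖int(X∖A) = X∖{3, 6} = {4, 5, 2, 1, 0}
∂A = {4, 5, 2, 1, 0} minus {} = {4, 5, 2, 1, 0}

{4, 5, 2, 1, 0}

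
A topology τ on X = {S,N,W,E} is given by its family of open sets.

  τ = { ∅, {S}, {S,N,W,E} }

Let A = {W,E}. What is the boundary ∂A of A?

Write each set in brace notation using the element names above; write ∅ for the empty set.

{N,W,E}

U open, U⊆A: ∅. int(A) = ⋃ = ∅
X∖A={S,N}, int(X∖A)={S}, hence cl(A)={N,W,E}
∂A: remove int from cl → {N,W,E}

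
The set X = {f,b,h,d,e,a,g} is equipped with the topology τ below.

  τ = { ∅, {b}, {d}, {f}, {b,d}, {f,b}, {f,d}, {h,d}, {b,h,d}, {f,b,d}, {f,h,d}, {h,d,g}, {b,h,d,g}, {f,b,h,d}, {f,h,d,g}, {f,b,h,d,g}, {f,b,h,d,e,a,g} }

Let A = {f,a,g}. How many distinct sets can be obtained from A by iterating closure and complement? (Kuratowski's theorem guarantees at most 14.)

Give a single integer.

8

X∖A={b,h,d,e}, int(X∖A)={b,h,d}, hence cl(A)={f,e,a,g}
Orbit (k=closure, c=complement):
  1. A     = {f,a,g}
  2. kA    = {f,e,a,g}
  3. cA    = {b,h,d,e}
  4. ckA   = {b,h,d}
  5. kcA   = {b,h,d,e,a,g}
  6. ckcA  = {f}
  7. kckcA = {f,e,a}
  8. ckckcA = {b,h,d,g}
(closed under both — stop)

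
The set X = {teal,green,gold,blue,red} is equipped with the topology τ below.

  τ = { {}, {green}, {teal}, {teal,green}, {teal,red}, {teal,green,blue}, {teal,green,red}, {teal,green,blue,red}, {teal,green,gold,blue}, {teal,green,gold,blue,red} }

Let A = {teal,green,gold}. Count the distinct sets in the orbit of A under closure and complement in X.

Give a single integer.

6

closure: X∖int(X∖A) = X∖{} = {teal,green,gold,blue,red}
Let k=closure and c=complement:
  1. A     = {teal,green,gold}
  2. kA    = {teal,green,gold,blue,red}
  3. cA    = {blue,red}
  4. ckA   = {}
  5. kcA   = {gold,blue,red}
  6. ckcA  = {teal,green}
— saturated at 6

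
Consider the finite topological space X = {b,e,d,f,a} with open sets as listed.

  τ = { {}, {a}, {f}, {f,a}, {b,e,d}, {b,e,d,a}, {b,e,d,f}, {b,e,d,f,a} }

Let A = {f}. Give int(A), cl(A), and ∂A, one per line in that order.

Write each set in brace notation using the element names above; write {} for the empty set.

int(A) = {f}
cl(A)  = {f}
∂A     = {}

open subsets of A: {}, {f}; so int(A) = {f}
closure: X∖int(X∖A) = X∖{b,e,d,a} = {f}
∂A = {f} minus {f} = {}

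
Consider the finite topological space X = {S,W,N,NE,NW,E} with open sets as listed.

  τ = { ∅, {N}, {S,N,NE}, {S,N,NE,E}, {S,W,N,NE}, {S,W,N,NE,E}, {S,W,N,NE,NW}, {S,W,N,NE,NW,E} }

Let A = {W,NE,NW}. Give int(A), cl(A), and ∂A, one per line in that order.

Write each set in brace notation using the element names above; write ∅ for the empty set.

int(A) = ∅
cl(A)  = {S,W,NE,NW,E}
∂A     = {S,W,NE,NW,E}

interior: largest open inside A is ∅ (from ∅)
cl via duality: int({S,N,E}) = {N}, so X∖{N} = {S,W,NE,NW,E}
cl∖int = {S,W,NE,NW,E}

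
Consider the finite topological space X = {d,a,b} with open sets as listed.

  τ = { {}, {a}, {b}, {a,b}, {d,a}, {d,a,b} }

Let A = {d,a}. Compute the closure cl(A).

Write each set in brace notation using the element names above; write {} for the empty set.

closure: X∖int(X∖A) = X∖{b} = {d,a}

{d,a}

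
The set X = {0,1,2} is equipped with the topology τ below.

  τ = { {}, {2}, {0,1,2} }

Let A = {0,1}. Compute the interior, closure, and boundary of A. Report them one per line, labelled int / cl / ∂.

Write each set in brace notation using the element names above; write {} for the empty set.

int(A) = {}
cl(A)  = {0,1}
∂A     = {0,1}

opens ⊆ A: {}; union → int = {}
complement {2}; its interior {2}; cl(A) = X∖{2} = {0,1}
boundary = {0,1} ∖ {} = {0,1}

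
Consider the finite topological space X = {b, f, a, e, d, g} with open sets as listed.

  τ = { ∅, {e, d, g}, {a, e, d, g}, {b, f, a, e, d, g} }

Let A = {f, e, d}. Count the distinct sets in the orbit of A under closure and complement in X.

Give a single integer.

4

complement {b, a, g}; its interior ∅; cl(A) = X∖∅ = {b, f, a, e, d, g}
With k = closure, c = complement:
  1. A     = {f, e, d}
  2. kA    = {b, f, a, e, d, g}
  3. cA    = {b, a, g}
  4. ckA   = ∅
k, c of each give nothing new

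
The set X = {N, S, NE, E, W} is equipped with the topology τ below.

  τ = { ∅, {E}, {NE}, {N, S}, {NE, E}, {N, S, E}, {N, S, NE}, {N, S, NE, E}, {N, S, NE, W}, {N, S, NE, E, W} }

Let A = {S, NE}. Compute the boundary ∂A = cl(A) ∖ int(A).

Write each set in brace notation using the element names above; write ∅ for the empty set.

U open, U⊆A: ∅, {NE}. int(A) = ⋃ = {NE}
X∖A={N, E, W}, int(X∖A)={E}, hence cl(A)={N, S, NE, W}
∂A: remove int from cl → {N, S, W}

{N, S, W}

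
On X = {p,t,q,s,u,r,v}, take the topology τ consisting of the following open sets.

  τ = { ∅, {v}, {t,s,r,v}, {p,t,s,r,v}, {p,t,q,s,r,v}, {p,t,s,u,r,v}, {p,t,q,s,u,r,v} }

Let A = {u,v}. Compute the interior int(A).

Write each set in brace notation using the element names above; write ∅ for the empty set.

{v}

open subsets of A: ∅, {v}; so int(A) = {v}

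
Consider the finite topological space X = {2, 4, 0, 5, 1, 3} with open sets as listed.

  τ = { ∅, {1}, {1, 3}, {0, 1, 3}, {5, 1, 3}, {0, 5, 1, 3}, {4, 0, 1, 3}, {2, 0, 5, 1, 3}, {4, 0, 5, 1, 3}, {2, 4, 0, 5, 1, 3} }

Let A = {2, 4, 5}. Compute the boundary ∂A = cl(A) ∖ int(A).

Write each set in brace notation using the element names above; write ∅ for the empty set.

interior: largest open inside A is ∅ (from ∅)
cl via duality: int({0, 1, 3}) = {0, 1, 3}, so X∖{0, 1, 3} = {2, 4, 5}
cl∖int = {2, 4, 5}

{2, 4, 5}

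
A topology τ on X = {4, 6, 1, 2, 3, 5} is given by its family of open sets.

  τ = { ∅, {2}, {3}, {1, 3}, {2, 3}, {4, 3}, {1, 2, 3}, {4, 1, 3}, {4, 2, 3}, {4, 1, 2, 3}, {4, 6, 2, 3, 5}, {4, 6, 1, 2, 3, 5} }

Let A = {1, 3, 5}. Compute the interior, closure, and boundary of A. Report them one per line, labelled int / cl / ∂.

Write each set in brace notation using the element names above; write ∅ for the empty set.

open subsets of A: ∅, {3}, {1, 3}; so int(A) = {1, 3}
closure: X∖int(X∖A) = X∖{2} = {4, 6, 1, 3, 5}
∂A = {4, 6, 1, 3, 5} minus {1, 3} = {4, 6, 5}

int(A) = {1, 3}
cl(A)  = {4, 6, 1, 3, 5}
∂A     = {4, 6, 5}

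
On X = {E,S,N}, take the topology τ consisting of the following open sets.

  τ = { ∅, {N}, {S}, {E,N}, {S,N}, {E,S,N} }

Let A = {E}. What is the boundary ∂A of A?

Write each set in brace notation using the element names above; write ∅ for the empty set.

U open, U⊆A: ∅. int(A) = ⋃ = ∅
X∖A={S,N}, int(X∖A)={S,N}, hence cl(A)={E}
∂A: remove int from cl → {E}

{E}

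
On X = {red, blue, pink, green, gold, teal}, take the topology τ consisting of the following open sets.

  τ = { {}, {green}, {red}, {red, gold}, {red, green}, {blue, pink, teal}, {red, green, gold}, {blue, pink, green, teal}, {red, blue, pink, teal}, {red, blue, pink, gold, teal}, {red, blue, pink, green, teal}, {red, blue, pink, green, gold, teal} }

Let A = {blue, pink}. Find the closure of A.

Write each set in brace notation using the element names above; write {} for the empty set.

cl via duality: int({red, green, gold, teal}) = {red, green, gold}, so X∖{red, green, gold} = {blue, pink, teal}

{blue, pink, teal}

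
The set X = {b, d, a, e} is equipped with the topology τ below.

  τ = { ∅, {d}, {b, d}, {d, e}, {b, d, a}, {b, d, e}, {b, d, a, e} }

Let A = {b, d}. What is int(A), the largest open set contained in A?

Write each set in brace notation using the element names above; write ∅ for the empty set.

{b, d}

opens ⊆ A: ∅, {d}, {b, d}; union → int = {b, d}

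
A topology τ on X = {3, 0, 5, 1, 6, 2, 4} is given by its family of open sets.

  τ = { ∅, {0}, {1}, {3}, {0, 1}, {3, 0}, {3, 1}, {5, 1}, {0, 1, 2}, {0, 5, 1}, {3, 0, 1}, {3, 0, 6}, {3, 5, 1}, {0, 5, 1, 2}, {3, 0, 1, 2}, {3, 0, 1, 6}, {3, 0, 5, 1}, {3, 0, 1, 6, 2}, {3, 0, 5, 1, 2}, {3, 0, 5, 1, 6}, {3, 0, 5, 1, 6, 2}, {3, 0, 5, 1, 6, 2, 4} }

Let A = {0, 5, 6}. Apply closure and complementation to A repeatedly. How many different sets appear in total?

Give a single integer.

closure: X∖int(X∖A) = X∖{3, 1} = {0, 5, 6, 2, 4}
Let k=closure and c=complement:
  1. A     = {0, 5, 6}
  2. kA    = {0, 5, 6, 2, 4}
  3. cA    = {3, 1, 2, 4}
  4. ckA   = {3, 1}
  5. kcA   = {3, 5, 1, 6, 2, 4}
  6. ckcA  = {0}
  7. kckcA = {0, 6, 2, 4}
  8. ckckcA = {3, 5, 1}
— saturated at 8

8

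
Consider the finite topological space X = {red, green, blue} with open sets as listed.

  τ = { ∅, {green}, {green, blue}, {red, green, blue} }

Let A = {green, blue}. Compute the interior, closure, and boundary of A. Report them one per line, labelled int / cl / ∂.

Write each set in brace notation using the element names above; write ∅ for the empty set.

open subsets of A: ∅, {green}, {green, blue}; so int(A) = {green, blue}
closure: X∖int(X∖A) = X∖∅ = {red, green, blue}
∂A = {red, green, blue} minus {green, blue} = {red}

int(A) = {green, blue}
cl(A)  = {red, green, blue}
∂A     = {red}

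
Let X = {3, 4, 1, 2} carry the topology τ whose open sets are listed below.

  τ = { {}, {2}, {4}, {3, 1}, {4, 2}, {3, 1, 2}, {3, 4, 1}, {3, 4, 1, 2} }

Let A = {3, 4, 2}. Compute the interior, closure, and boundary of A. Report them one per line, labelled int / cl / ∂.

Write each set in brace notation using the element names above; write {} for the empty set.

int(A) = {4, 2}
cl(A)  = {3, 4, 1, 2}
∂A     = {3, 1}

interior: largest open inside A is {4, 2} (from {}, {4}, {2}, {4, 2})
cl via duality: int({1}) = {}, so X∖{} = {3, 4, 1, 2}
cl∖int = {3, 1}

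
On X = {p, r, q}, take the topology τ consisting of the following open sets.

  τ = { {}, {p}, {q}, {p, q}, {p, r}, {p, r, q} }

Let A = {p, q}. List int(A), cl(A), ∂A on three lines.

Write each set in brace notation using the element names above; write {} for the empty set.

int(A) = {p, q}
cl(A)  = {p, r, q}
∂A     = {r}

open subsets of A: {}, {q}, {p}, {p, q}; so int(A) = {p, q}
closure: X∖int(X∖A) = X∖{} = {p, r, q}
∂A = {p, r, q} minus {p, q} = {r}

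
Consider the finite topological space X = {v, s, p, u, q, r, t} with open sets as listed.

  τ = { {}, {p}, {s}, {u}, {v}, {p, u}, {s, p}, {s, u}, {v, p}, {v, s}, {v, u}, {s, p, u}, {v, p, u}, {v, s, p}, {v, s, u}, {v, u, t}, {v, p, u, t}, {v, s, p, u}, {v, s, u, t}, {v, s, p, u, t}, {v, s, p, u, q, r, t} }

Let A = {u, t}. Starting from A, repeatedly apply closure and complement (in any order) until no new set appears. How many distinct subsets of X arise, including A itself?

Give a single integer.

6

X∖A={v, s, p, q, r}, int(X∖A)={v, s, p}, hence cl(A)={u, q, r, t}
Orbit (k=closure, c=complement):
  1. A     = {u, t}
  2. kA    = {u, q, r, t}
  3. cA    = {v, s, p, q, r}
  4. ckA   = {v, s, p}
  5. kcA   = {v, s, p, q, r, t}
  6. ckcA  = {u}
(closed under both — stop)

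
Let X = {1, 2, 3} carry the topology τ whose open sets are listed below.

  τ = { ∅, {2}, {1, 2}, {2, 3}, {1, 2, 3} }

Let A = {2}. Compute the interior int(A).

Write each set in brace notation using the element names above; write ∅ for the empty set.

U open, U⊆A: ∅, {2}. int(A) = ⋃ = {2}

{2}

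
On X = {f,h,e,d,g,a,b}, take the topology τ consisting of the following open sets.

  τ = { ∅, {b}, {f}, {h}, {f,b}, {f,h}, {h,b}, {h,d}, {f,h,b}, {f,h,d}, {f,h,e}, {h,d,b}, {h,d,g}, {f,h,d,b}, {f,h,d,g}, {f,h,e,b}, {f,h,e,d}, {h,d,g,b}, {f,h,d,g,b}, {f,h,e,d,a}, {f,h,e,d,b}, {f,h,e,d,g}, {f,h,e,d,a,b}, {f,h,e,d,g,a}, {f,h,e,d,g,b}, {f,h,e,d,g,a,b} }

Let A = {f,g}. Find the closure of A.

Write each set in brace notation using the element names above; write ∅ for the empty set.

{f,e,g,a}

closure: X∖int(X∖A) = X∖{h,d,b} = {f,e,g,a}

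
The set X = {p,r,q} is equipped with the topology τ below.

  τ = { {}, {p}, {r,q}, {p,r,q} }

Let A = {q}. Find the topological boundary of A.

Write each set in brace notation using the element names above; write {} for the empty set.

{r,q}

interior: largest open inside A is {} (from {})
cl via duality: int({p,r}) = {p}, so X∖{p} = {r,q}
cl∖int = {r,q}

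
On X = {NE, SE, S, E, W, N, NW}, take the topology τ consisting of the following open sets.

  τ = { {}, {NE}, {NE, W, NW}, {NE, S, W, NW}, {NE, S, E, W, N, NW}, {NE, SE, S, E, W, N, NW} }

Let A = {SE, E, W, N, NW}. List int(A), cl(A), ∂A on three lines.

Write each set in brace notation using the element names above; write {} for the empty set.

int(A) = {}
cl(A)  = {SE, S, E, W, N, NW}
∂A     = {SE, S, E, W, N, NW}

interior: largest open inside A is {} (from {})
cl via duality: int({NE, S}) = {NE}, so X∖{NE} = {SE, S, E, W, N, NW}
cl∖int = {SE, S, E, W, N, NW}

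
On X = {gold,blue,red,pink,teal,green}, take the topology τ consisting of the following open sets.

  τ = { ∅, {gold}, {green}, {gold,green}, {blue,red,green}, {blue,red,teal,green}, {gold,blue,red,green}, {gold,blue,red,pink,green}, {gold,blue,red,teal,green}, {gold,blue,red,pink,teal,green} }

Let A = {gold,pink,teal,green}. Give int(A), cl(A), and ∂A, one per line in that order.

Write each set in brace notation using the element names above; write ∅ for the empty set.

open subsets of A: ∅, {gold}, {green}, {gold,green}; so int(A) = {gold,green}
closure: X∖int(X∖A) = X∖∅ = {gold,blue,red,pink,teal,green}
∂A = {gold,blue,red,pink,teal,green} minus {gold,green} = {blue,red,pink,teal}

int(A) = {gold,green}
cl(A)  = {gold,blue,red,pink,teal,green}
∂A     = {blue,red,pink,teal}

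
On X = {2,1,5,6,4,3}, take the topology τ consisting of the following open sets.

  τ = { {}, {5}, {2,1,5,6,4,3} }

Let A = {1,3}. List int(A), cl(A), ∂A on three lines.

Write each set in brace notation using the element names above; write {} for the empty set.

open subsets of A: {}; so int(A) = {}
closure: X∖int(X∖A) = X∖{5} = {2,1,6,4,3}
∂A = {2,1,6,4,3} minus {} = {2,1,6,4,3}

int(A) = {}
cl(A)  = {2,1,6,4,3}
∂A     = {2,1,6,4,3}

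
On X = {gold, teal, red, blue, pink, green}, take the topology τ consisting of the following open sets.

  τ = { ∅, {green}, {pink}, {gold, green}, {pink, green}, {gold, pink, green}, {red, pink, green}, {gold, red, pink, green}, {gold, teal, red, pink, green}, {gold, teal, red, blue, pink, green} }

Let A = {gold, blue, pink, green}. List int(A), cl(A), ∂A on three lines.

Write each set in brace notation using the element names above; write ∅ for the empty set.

int(A) = {gold, pink, green}
cl(A)  = {gold, teal, red, blue, pink, green}
∂A     = {teal, red, blue}

opens ⊆ A: ∅, {pink}, {green}, {gold, green}, {pink, green}, {gold, pink, green}; union → int = {gold, pink, green}
complement {teal, red}; its interior ∅; cl(A) = X∖∅ = {gold, teal, red, blue, pink, green}
boundary = {gold, teal, red, blue, pink, green} ∖ {gold, pink, green} = {teal, red, blue}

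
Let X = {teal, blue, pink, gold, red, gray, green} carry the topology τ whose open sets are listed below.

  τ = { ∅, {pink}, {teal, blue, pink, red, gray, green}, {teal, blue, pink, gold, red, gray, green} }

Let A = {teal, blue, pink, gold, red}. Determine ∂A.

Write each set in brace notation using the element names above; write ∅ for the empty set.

{teal, blue, gold, red, gray, green}

open subsets of A: ∅, {pink}; so int(A) = {pink}
closure: X∖int(X∖A) = X∖∅ = {teal, blue, pink, gold, red, gray, green}
∂A = {teal, blue, pink, gold, red, gray, green} minus {pink} = {teal, blue, gold, red, gray, green}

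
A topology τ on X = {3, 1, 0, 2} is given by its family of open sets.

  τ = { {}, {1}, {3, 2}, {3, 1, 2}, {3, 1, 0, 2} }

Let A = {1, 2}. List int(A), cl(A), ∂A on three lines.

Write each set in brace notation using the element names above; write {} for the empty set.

int(A) = {1}
cl(A)  = {3, 1, 0, 2}
∂A     = {3, 0, 2}

opens ⊆ A: {}, {1}; union → int = {1}
complement {3, 0}; its interior {}; cl(A) = X∖{} = {3, 1, 0, 2}
boundary = {3, 1, 0, 2} ∖ {1} = {3, 0, 2}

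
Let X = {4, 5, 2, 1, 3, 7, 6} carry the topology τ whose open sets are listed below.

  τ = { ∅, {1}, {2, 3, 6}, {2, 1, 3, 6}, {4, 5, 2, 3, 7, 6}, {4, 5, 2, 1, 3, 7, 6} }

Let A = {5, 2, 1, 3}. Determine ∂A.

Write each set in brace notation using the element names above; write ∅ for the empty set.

U open, U⊆A: ∅, {1}. int(A) = ⋃ = {1}
X∖A={4, 7, 6}, int(X∖A)=∅, hence cl(A)={4, 5, 2, 1, 3, 7, 6}
∂A: remove int from cl → {4, 5, 2, 3, 7, 6}

{4, 5, 2, 3, 7, 6}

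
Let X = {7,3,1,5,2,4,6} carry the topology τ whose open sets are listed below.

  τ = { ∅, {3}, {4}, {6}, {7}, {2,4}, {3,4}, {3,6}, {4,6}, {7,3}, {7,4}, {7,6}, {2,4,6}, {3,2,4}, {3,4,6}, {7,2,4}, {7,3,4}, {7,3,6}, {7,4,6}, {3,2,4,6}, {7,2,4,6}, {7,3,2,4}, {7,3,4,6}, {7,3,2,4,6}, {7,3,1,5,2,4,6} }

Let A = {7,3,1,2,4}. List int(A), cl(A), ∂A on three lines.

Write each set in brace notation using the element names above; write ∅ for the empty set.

opens ⊆ A: ∅, {4}, {7}, {3}, {3,4}, {2,4}, {7,4}, {7,3}, {7,2,4}, {7,3,4}, {3,2,4}, {7,3,2,4}; union → int = {7,3,2,4}
complement {5,6}; its interior {6}; cl(A) = X∖{6} = {7,3,1,5,2,4}
boundary = {7,3,1,5,2,4} ∖ {7,3,2,4} = {1,5}

int(A) = {7,3,2,4}
cl(A)  = {7,3,1,5,2,4}
∂A     = {1,5}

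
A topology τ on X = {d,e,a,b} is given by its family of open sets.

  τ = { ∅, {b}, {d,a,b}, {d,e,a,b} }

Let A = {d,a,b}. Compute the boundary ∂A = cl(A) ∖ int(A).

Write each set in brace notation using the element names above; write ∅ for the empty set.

interior: largest open inside A is {d,a,b} (from ∅, {b}, {d,a,b})
cl via duality: int({e}) = ∅, so X∖∅ = {d,e,a,b}
cl∖int = {e}

{e}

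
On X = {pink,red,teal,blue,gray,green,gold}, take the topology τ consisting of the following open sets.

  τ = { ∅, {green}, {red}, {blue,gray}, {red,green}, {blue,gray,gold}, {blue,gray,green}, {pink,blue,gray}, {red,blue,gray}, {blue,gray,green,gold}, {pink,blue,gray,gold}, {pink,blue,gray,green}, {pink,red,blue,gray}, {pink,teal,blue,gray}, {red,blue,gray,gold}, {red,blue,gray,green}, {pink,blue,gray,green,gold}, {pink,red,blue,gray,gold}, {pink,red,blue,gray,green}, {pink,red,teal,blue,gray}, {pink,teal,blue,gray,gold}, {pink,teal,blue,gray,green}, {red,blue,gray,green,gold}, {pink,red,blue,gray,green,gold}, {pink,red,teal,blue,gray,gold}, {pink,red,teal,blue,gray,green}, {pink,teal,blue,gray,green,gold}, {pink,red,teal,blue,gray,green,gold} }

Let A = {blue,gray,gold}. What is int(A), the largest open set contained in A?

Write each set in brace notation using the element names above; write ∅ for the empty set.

open subsets of A: ∅, {blue,gray}, {blue,gray,gold}; so int(A) = {blue,gray,gold}

{blue,gray,gold}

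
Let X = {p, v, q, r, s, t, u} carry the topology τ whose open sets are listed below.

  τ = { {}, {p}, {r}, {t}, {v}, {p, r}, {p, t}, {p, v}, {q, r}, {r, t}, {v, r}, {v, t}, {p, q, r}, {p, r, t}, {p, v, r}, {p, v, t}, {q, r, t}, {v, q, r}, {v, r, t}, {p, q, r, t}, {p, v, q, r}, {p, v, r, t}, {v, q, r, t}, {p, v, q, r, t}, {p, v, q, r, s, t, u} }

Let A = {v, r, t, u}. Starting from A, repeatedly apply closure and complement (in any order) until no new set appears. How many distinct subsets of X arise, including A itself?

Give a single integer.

8

cl via duality: int({p, q, s}) = {p}, so X∖{p} = {v, q, r, s, t, u}
Write k for closure, c for complement:
  1. A     = {v, r, t, u}
  2. kA    = {v, q, r, s, t, u}
  3. cA    = {p, q, s}
  4. ckA   = {p}
  5. kcA   = {p, q, s, u}
  6. kckA  = {p, s, u}
  7. ckcA  = {v, r, t}
  8. ckckA = {v, q, r, t}
applying k or c yields no new set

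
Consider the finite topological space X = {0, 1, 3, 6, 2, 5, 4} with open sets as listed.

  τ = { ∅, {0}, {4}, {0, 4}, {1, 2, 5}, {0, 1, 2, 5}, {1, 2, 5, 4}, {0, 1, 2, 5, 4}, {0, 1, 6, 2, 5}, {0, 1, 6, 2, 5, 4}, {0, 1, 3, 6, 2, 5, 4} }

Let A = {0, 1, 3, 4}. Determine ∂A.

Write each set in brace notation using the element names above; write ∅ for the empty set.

open subsets of A: ∅, {4}, {0}, {0, 4}; so int(A) = {0, 4}
closure: X∖int(X∖A) = X∖∅ = {0, 1, 3, 6, 2, 5, 4}
∂A = {0, 1, 3, 6, 2, 5, 4} minus {0, 4} = {1, 3, 6, 2, 5}

{1, 3, 6, 2, 5}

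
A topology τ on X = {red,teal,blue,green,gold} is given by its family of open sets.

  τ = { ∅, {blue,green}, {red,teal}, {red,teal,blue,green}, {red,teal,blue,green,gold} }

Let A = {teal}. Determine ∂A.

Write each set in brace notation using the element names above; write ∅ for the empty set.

{red,teal,gold}

U open, U⊆A: ∅. int(A) = ⋃ = ∅
X∖A={red,blue,green,gold}, int(X∖A)={blue,green}, hence cl(A)={red,teal,gold}
∂A: remove int from cl → {red,teal,gold}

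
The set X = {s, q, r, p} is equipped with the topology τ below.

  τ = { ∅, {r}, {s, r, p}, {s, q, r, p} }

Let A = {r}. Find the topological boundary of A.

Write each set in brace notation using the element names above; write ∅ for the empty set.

open subsets of A: ∅, {r}; so int(A) = {r}
closure: X∖int(X∖A) = X∖∅ = {s, q, r, p}
∂A = {s, q, r, p} minus {r} = {s, q, p}

{s, q, p}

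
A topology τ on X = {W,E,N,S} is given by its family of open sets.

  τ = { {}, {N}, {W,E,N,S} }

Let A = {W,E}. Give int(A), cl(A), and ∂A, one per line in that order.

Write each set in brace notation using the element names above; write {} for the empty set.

opens ⊆ A: {}; union → int = {}
complement {N,S}; its interior {N}; cl(A) = X∖{N} = {W,E,S}
boundary = {W,E,S} ∖ {} = {W,E,S}

int(A) = {}
cl(A)  = {W,E,S}
∂A     = {W,E,S}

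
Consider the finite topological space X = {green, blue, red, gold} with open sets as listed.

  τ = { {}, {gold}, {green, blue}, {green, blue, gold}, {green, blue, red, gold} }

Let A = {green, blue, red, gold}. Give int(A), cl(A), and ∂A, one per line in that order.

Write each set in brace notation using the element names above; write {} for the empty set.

open subsets of A: {}, {gold}, {green, blue}, {green, blue, gold}, {green, blue, red, gold}; so int(A) = {green, blue, red, gold}
closure: X∖int(X∖A) = X∖{} = {green, blue, red, gold}
∂A = {green, blue, red, gold} minus {green, blue, red, gold} = {}

int(A) = {green, blue, red, gold}
cl(A)  = {green, blue, red, gold}
∂A     = {}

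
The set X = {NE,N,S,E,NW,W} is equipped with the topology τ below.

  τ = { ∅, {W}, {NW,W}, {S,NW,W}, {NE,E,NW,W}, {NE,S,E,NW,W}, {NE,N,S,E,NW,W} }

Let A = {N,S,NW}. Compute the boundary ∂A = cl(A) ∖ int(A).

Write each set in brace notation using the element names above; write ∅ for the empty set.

U open, U⊆A: ∅. int(A) = ⋃ = ∅
X∖A={NE,E,W}, int(X∖A)={W}, hence cl(A)={NE,N,S,E,NW}
∂A: remove int from cl → {NE,N,S,E,NW}

{NE,N,S,E,NW}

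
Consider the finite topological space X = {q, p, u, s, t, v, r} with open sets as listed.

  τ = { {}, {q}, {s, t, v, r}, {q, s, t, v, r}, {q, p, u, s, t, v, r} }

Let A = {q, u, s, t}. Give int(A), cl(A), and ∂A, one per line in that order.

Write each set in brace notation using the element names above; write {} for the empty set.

opens ⊆ A: {}, {q}; union → int = {q}
complement {p, v, r}; its interior {}; cl(A) = X∖{} = {q, p, u, s, t, v, r}
boundary = {q, p, u, s, t, v, r} ∖ {q} = {p, u, s, t, v, r}

int(A) = {q}
cl(A)  = {q, p, u, s, t, v, r}
∂A     = {p, u, s, t, v, r}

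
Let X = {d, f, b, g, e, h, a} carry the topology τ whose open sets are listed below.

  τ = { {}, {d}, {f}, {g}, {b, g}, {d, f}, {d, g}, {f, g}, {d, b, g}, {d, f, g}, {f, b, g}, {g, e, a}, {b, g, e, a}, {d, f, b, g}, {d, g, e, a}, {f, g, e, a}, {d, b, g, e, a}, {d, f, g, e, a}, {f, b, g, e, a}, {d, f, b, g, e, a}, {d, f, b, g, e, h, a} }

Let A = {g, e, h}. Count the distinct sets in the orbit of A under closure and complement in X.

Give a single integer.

X∖A={d, f, b, a}, int(X∖A)={d, f}, hence cl(A)={b, g, e, h, a}
Orbit (k=closure, c=complement):
  1. A     = {g, e, h}
  2. kA    = {b, g, e, h, a}
  3. cA    = {d, f, b, a}
  4. ckA   = {d, f}
  5. kcA   = {d, f, b, e, h, a}
  6. kckA  = {d, f, h}
  7. ckcA  = {g}
  8. ckckA = {b, g, e, a}
(closed under both — stop)

8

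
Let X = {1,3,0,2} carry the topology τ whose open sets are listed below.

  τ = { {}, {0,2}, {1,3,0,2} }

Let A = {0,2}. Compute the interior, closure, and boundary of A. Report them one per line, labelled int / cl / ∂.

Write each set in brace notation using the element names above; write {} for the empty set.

int(A) = {0,2}
cl(A)  = {1,3,0,2}
∂A     = {1,3}

opens ⊆ A: {}, {0,2}; union → int = {0,2}
complement {1,3}; its interior {}; cl(A) = X∖{} = {1,3,0,2}
boundary = {1,3,0,2} ∖ {0,2} = {1,3}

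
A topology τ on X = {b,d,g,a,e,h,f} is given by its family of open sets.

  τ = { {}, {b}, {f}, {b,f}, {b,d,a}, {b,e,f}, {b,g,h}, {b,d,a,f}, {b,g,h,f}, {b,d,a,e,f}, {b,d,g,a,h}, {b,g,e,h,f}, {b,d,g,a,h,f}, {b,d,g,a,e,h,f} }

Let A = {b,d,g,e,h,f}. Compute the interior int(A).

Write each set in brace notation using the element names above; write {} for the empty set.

{b,g,e,h,f}

opens ⊆ A: {}, {f}, {b}, {b,f}, {b,g,h}, {b,e,f}, {b,g,h,f}, {b,g,e,h,f}; union → int = {b,g,e,h,f}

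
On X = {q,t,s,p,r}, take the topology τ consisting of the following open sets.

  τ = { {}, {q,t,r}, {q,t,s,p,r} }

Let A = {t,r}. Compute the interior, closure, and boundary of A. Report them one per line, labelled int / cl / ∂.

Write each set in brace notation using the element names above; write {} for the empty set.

U open, U⊆A: {}. int(A) = ⋃ = {}
X∖A={q,s,p}, int(X∖A)={}, hence cl(A)={q,t,s,p,r}
∂A: remove int from cl → {q,t,s,p,r}

int(A) = {}
cl(A)  = {q,t,s,p,r}
∂A     = {q,t,s,p,r}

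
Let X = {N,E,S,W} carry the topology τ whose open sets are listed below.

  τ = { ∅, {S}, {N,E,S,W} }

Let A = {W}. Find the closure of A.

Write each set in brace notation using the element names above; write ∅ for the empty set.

complement {N,E,S}; its interior {S}; cl(A) = X∖{S} = {N,E,W}

{N,E,W}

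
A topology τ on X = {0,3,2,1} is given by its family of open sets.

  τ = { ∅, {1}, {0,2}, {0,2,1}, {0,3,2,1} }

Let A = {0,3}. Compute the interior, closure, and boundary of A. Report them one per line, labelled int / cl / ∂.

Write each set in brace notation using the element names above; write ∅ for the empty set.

int(A) = ∅
cl(A)  = {0,3,2}
∂A     = {0,3,2}

U open, U⊆A: ∅. int(A) = ⋃ = ∅
X∖A={2,1}, int(X∖A)={1}, hence cl(A)={0,3,2}
∂A: remove int from cl → {0,3,2}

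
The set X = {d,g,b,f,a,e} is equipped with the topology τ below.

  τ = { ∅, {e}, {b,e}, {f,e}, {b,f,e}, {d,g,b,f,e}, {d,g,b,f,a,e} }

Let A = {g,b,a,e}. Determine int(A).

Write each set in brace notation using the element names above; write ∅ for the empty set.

{b,e}

opens ⊆ A: ∅, {e}, {b,e}; union → int = {b,e}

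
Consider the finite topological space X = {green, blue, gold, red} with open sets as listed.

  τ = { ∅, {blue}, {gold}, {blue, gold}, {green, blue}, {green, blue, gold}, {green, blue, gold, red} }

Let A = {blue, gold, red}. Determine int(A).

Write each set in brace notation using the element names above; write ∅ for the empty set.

open subsets of A: ∅, {gold}, {blue}, {blue, gold}; so int(A) = {blue, gold}

{blue, gold}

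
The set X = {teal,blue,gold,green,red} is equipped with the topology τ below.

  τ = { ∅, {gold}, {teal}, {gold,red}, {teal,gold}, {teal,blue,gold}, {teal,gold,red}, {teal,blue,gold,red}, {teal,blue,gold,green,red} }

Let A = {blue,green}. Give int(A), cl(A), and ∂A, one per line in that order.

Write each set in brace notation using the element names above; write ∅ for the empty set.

open subsets of A: ∅; so int(A) = ∅
closure: X∖int(X∖A) = X∖{teal,gold,red} = {blue,green}
∂A = {blue,green} minus ∅ = {blue,green}

int(A) = ∅
cl(A)  = {blue,green}
∂A     = {blue,green}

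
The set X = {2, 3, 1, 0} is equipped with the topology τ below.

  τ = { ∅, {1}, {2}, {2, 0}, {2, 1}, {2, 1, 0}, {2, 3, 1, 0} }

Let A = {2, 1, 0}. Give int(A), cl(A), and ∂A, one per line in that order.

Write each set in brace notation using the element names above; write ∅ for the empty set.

int(A) = {2, 1, 0}
cl(A)  = {2, 3, 1, 0}
∂A     = {3}

open subsets of A: ∅, {2}, {1}, {2, 1}, {2, 0}, {2, 1, 0}; so int(A) = {2, 1, 0}
closure: X∖int(X∖A) = X∖∅ = {2, 3, 1, 0}
∂A = {2, 3, 1, 0} minus {2, 1, 0} = {3}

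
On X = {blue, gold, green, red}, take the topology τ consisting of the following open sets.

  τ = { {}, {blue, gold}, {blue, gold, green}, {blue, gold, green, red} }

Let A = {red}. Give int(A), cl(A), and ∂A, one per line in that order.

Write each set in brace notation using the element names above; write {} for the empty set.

U open, U⊆A: {}. int(A) = ⋃ = {}
X∖A={blue, gold, green}, int(X∖A)={blue, gold, green}, hence cl(A)={red}
∂A: remove int from cl → {red}

int(A) = {}
cl(A)  = {red}
∂A     = {red}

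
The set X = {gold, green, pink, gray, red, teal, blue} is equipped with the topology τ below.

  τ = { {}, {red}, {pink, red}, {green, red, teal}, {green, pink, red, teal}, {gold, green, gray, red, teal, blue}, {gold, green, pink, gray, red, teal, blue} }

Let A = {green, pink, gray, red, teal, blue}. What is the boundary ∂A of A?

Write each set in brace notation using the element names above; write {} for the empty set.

open subsets of A: {}, {red}, {pink, red}, {green, red, teal}, {green, pink, red, teal}; so int(A) = {green, pink, red, teal}
closure: X∖int(X∖A) = X∖{} = {gold, green, pink, gray, red, teal, blue}
∂A = {gold, green, pink, gray, red, teal, blue} minus {green, pink, red, teal} = {gold, gray, blue}

{gold, gray, blue}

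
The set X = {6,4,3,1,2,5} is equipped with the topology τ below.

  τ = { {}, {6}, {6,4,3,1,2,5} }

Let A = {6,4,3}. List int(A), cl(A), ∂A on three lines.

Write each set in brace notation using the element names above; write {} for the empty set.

int(A) = {6}
cl(A)  = {6,4,3,1,2,5}
∂A     = {4,3,1,2,5}

open subsets of A: {}, {6}; so int(A) = {6}
closure: X∖int(X∖A) = X∖{} = {6,4,3,1,2,5}
∂A = {6,4,3,1,2,5} minus {6} = {4,3,1,2,5}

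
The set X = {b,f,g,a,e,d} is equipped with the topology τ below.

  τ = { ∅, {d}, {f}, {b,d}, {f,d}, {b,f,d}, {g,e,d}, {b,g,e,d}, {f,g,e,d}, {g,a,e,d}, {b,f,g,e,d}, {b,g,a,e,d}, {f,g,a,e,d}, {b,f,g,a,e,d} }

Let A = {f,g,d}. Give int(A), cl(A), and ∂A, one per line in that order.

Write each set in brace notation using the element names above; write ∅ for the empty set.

U open, U⊆A: ∅, {f}, {d}, {f,d}. int(A) = ⋃ = {f,d}
X∖A={b,a,e}, int(X∖A)=∅, hence cl(A)={b,f,g,a,e,d}
∂A: remove int from cl → {b,g,a,e}

int(A) = {f,d}
cl(A)  = {b,f,g,a,e,d}
∂A     = {b,g,a,e}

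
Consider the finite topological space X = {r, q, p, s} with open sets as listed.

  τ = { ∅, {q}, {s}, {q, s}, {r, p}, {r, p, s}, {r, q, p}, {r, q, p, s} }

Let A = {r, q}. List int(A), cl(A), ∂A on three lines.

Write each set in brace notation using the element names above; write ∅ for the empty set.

U open, U⊆A: ∅, {q}. int(A) = ⋃ = {q}
X∖A={p, s}, int(X∖A)={s}, hence cl(A)={r, q, p}
∂A: remove int from cl → {r, p}

int(A) = {q}
cl(A)  = {r, q, p}
∂A     = {r, p}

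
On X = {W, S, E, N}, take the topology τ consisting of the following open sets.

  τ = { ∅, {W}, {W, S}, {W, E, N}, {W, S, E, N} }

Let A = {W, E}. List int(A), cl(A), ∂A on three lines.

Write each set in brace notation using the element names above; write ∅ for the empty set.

interior: largest open inside A is {W} (from ∅, {W})
cl via duality: int({S, N}) = ∅, so X∖∅ = {W, S, E, N}
cl∖int = {S, E, N}

int(A) = {W}
cl(A)  = {W, S, E, N}
∂A     = {S, E, N}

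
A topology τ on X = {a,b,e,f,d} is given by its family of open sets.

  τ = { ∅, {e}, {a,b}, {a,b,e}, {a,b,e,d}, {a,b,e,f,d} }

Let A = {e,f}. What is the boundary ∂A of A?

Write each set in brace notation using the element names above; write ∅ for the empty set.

interior: largest open inside A is {e} (from ∅, {e})
cl via duality: int({a,b,d}) = {a,b}, so X∖{a,b} = {e,f,d}
cl∖int = {f,d}

{f,d}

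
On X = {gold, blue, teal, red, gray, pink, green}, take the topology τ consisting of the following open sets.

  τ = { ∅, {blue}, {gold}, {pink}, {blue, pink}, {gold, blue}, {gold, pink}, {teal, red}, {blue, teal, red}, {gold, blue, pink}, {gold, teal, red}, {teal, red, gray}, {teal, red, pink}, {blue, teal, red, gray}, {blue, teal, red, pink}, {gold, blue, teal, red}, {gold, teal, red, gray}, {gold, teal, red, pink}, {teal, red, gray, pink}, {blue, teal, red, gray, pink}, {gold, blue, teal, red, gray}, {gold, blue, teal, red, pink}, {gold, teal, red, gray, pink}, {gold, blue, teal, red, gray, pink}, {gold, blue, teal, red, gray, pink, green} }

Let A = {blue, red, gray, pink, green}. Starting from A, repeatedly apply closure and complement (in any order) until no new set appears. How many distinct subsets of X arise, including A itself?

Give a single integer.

complement {gold, teal}; its interior {gold}; cl(A) = X∖{gold} = {blue, teal, red, gray, pink, green}
With k = closure, c = complement:
  1. A     = {blue, red, gray, pink, green}
  2. kA    = {blue, teal, red, gray, pink, green}
  3. cA    = {gold, teal}
  4. ckA   = {gold}
  5. kcA   = {gold, teal, red, gray, green}
  6. kckA  = {gold, green}
  7. ckcA  = {blue, pink}
  8. ckckA = {blue, teal, red, gray, pink}
  9. kckcA = {blue, pink, green}
  10. ckckcA = {gold, teal, red, gray}
k, c of each give nothing new

10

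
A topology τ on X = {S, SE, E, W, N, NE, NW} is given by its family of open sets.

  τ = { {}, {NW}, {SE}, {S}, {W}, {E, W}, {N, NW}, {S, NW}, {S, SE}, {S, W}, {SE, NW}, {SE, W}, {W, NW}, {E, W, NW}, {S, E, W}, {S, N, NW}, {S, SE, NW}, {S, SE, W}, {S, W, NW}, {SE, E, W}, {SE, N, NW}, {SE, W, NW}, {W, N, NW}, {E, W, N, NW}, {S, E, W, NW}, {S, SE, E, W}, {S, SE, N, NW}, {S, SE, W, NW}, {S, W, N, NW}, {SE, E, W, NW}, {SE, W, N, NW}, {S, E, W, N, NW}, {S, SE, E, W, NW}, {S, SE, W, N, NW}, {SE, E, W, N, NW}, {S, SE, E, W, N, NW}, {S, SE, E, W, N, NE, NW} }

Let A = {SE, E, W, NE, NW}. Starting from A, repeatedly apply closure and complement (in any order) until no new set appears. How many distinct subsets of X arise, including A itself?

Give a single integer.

closure: X∖int(X∖A) = X∖{S} = {SE, E, W, N, NE, NW}
Let k=closure and c=complement:
  1. A     = {SE, E, W, NE, NW}
  2. kA    = {SE, E, W, N, NE, NW}
  3. cA    = {S, N}
  4. ckA   = {S}
  5. kcA   = {S, N, NE}
  6. kckA  = {S, NE}
  7. ckcA  = {SE, E, W, NW}
  8. ckckA = {SE, E, W, N, NW}
— saturated at 8

8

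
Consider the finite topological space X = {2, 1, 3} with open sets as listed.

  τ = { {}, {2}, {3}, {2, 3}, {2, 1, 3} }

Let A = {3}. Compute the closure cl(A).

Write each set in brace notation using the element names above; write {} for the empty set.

X∖A={2, 1}, int(X∖A)={2}, hence cl(A)={1, 3}

{1, 3}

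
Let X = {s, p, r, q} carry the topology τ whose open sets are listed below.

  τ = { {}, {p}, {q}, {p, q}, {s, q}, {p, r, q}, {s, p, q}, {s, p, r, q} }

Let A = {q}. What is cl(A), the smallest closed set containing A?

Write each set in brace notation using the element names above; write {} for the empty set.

closure: X∖int(X∖A) = X∖{p} = {s, r, q}

{s, r, q}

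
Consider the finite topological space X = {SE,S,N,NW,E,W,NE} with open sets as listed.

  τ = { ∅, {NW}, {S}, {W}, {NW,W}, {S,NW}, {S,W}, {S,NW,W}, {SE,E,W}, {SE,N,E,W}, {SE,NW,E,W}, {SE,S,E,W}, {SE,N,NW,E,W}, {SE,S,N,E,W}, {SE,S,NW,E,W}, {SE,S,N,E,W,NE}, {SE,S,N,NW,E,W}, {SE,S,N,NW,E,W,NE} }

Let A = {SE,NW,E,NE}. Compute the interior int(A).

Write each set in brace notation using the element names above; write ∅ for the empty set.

{NW}

opens ⊆ A: ∅, {NW}; union → int = {NW}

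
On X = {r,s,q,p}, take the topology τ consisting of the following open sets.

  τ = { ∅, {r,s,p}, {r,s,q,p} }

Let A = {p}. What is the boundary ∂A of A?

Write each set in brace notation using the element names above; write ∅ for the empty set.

U open, U⊆A: ∅. int(A) = ⋃ = ∅
X∖A={r,s,q}, int(X∖A)=∅, hence cl(A)={r,s,q,p}
∂A: remove int from cl → {r,s,q,p}

{r,s,q,p}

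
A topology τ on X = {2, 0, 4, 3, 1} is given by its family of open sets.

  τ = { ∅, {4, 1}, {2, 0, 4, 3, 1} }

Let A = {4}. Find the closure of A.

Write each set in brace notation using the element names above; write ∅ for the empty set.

cl via duality: int({2, 0, 3, 1}) = ∅, so X∖∅ = {2, 0, 4, 3, 1}

{2, 0, 4, 3, 1}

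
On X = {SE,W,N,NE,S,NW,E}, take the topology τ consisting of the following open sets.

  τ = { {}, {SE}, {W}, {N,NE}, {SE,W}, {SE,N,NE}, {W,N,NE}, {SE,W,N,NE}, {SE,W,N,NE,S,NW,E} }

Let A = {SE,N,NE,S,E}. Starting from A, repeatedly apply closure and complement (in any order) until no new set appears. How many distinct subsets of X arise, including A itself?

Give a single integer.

closure: X∖int(X∖A) = X∖{W} = {SE,N,NE,S,NW,E}
Let k=closure and c=complement:
  1. A     = {SE,N,NE,S,E}
  2. kA    = {SE,N,NE,S,NW,E}
  3. cA    = {W,NW}
  4. ckA   = {W}
  5. kcA   = {W,S,NW,E}
  6. ckcA  = {SE,N,NE}
— saturated at 6

6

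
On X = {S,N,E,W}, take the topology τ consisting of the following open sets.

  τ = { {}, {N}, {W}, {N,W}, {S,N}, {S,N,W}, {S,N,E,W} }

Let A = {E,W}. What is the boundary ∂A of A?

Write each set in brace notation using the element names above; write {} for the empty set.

{E}

interior: largest open inside A is {W} (from {}, {W})
cl via duality: int({S,N}) = {S,N}, so X∖{S,N} = {E,W}
cl∖int = {E}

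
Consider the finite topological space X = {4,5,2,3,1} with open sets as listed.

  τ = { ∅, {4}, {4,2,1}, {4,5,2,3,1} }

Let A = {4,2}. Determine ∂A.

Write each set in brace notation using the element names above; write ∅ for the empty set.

U open, U⊆A: ∅, {4}. int(A) = ⋃ = {4}
X∖A={5,3,1}, int(X∖A)=∅, hence cl(A)={4,5,2,3,1}
∂A: remove int from cl → {5,2,3,1}

{5,2,3,1}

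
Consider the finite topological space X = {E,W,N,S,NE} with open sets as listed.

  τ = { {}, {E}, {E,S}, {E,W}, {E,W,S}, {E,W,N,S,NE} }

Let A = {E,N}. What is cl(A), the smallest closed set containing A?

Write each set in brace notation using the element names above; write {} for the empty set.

{E,W,N,S,NE}

complement {W,S,NE}; its interior {}; cl(A) = X∖{} = {E,W,N,S,NE}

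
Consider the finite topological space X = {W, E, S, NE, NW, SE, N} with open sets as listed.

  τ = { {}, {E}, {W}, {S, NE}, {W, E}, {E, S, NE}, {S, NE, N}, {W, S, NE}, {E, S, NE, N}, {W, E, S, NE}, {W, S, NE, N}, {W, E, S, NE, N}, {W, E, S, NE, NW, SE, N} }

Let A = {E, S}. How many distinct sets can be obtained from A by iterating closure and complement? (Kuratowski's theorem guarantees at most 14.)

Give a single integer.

X∖A={W, NE, NW, SE, N}, int(X∖A)={W}, hence cl(A)={E, S, NE, NW, SE, N}
Orbit (k=closure, c=complement):
  1. A     = {E, S}
  2. kA    = {E, S, NE, NW, SE, N}
  3. cA    = {W, NE, NW, SE, N}
  4. ckA   = {W}
  5. kcA   = {W, S, NE, NW, SE, N}
  6. kckA  = {W, NW, SE}
  7. ckcA  = {E}
  8. ckckA = {E, S, NE, N}
  9. kckcA = {E, NW, SE}
  10. ckckcA = {W, S, NE, N}
(closed under both — stop)

10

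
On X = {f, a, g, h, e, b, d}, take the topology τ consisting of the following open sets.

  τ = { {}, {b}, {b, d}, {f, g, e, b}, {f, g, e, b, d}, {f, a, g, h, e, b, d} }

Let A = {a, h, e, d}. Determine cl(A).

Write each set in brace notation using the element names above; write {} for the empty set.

complement {f, g, b}; its interior {b}; cl(A) = X∖{b} = {f, a, g, h, e, d}

{f, a, g, h, e, d}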